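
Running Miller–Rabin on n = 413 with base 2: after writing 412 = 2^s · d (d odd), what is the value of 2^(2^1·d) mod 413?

n − 1 = 412 = 2^2 · 103, so s = 2 and d = 103.
x_0 = 2^103 mod 413 = 72.
x_1 = 72^2 mod 413 = 228.

228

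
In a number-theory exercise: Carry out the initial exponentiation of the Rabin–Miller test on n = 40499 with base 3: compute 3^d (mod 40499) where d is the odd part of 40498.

n − 1 = 40498 = 2^1 · 20249, so s = 1 and d = 20249.
3^20249 mod 40499 = 1.

1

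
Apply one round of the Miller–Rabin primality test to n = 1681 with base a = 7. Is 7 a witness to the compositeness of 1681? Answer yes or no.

yes

n − 1 = 1680 = 2^4 · 105, so s = 4 and d = 105.
x_0 = 7^105 mod 1681 = 454.
x_0 is neither 1 nor 1680, so continue squaring.
x_1 = 454^2 mod 1681 = 1034.
x_2 = 1034^2 mod 1681 = 40.
x_3 = 40^2 mod 1681 = 1600.
Reached i = s−1 = 3 without hitting −1: 7 is a Miller–Rabin witness and 1681 is composite.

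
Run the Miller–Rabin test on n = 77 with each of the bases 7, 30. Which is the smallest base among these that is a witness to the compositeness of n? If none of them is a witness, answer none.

n − 1 = 76 = 2^2 · 19, so s = 2 and d = 19.
Base 7: x_0 = 7^19 mod 77 = 63. x_0 is neither 1 nor 76, so continue squaring. x_1 = 63^2 mod 77 = 42. Reached i = s−1 = 1 without hitting −1: 7 is a Miller–Rabin witness and 77 is composite.
Base 30: x_0 = 30^19 mod 77 = 51. x_0 is neither 1 nor 76, so continue squaring. x_1 = 51^2 mod 77 = 60. Reached i = s−1 = 1 without hitting −1: 30 is a Miller–Rabin witness and 77 is composite.
The smallest witness among the given bases is 7.

7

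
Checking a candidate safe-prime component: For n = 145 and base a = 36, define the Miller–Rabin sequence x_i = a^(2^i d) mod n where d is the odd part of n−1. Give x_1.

81

n − 1 = 144 = 2^4 · 9, so s = 4 and d = 9.
Repeated squaring mod 145: 36^1 ≡ 36, 36^2 ≡ 136, 36^4 ≡ 81, 36^8 ≡ 36.
9 = 8 + 1, so 36^9 ≡ 36·36 ≡ 136 (mod 145).
x_0 = 136.
x_1 = 136^2 mod 145 = 81.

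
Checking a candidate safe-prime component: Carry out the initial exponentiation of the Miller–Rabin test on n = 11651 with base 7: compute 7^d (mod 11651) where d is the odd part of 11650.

5156

n − 1 = 11650 = 2^1 · 5825, so s = 1 and d = 5825.
7^5825 mod 11651 = 5156.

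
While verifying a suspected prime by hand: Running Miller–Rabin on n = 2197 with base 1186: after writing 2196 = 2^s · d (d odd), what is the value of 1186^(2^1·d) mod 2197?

n − 1 = 2196 = 2^2 · 549, so s = 2 and d = 549.
x_0 = 1186^549 mod 2197 = 1548.
x_1 = 1548^2 mod 2197 = 1574.

1574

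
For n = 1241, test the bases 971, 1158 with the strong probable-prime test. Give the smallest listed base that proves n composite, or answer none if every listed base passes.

n − 1 = 1240 = 2^3 · 155, so s = 3 and d = 155.
Base 971: x_0 = 971^155 mod 1241 = 501. x_0 is neither 1 nor 1240, so continue squaring. x_1 = 501^2 mod 1241 = 319. x_2 = 319^2 mod 1241 = 1240. x_2 ≡ −1, so 971 is not a witness.
Base 1158: x_0 = 1158^155 mod 1241 = 314. x_0 is neither 1 nor 1240, so continue squaring. x_1 = 314^2 mod 1241 = 557. x_2 = 557^2 mod 1241 = 1240. x_2 ≡ −1, so 1158 is not a witness.
No listed base is a witness for 1241.

none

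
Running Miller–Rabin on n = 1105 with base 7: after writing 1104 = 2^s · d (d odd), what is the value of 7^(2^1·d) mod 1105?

n − 1 = 1104 = 2^4 · 69, so s = 4 and d = 69.
x_0 = 7^69 mod 1105 = 827.
x_1 = 827^2 mod 1105 = 1039.

1039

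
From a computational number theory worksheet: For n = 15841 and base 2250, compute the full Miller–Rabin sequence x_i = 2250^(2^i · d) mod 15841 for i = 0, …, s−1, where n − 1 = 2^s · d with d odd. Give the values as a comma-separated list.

4682, 13021, 218, 1, 1

n − 1 = 15840 = 2^5 · 495, so s = 5 and d = 495.
x_0 = 2250^495 mod 15841 = 4682.
x_1 = 4682^2 mod 15841 = 13021.
x_2 = 13021^2 mod 15841 = 218.
x_3 = 218^2 mod 15841 = 1.
x_4 = 1^2 mod 15841 = 1.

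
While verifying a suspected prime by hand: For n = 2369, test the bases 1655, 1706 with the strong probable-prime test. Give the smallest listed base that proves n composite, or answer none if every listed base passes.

1655

n − 1 = 2368 = 2^6 · 37, so s = 6 and d = 37.
Base 1655: x_0 = 1655^37 mod 2369 = 1080. x_0 is neither 1 nor 2368, so continue squaring. x_1 = 1080^2 mod 2369 = 852. x_2 = 852^2 mod 2369 = 990. x_3 = 990^2 mod 2369 = 1703. x_4 = 1703^2 mod 2369 = 553. x_5 = 553^2 mod 2369 = 208. Reached i = s−1 = 5 without hitting −1: 1655 is a Miller–Rabin witness and 2369 is composite.
Base 1706: x_0 = 1706^37 mod 2369 = 1268. x_0 is neither 1 nor 2368, so continue squaring. x_1 = 1268^2 mod 2369 = 1642. x_2 = 1642^2 mod 2369 = 242. x_3 = 242^2 mod 2369 = 1708. x_4 = 1708^2 mod 2369 = 1025. x_5 = 1025^2 mod 2369 = 1158. Reached i = s−1 = 5 without hitting −1: 1706 is a Miller–Rabin witness and 2369 is composite.
The smallest witness among the given bases is 1655.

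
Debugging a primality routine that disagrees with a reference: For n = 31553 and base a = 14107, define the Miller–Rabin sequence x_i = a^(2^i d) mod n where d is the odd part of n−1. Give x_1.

22098

n − 1 = 31552 = 2^6 · 493, so s = 6 and d = 493.
By repeated squaring, 14107^493 ≡ 23298 (mod 31553).
x_0 = 23298.
x_1 = 23298^2 mod 31553 = 22098.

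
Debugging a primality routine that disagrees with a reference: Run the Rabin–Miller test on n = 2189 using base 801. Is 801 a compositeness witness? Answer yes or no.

n − 1 = 2188 = 2^2 · 547, so s = 2 and d = 547.
x_0 = 801^547 mod 2189 = 488.
x_0 is neither 1 nor 2188, so continue squaring.
x_1 = 488^2 mod 2189 = 1732.
Reached i = s−1 = 1 without hitting −1: 801 is a Miller–Rabin witness and 2189 is composite.

yes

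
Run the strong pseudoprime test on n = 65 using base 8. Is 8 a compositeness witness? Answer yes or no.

n − 1 = 64 = 2^6 · 1, so s = 6 and d = 1.
x_0 = 8^1 mod 65 = 8.
x_0 is neither 1 nor 64, so continue squaring.
x_1 = 8^2 mod 65 = 64.
x_1 ≡ −1, so 8 is not a witness.

no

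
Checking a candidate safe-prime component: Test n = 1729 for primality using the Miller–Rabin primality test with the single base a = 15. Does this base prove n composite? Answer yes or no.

yes

n − 1 = 1728 = 2^6 · 27, so s = 6 and d = 27.
x_0 = 15^27 mod 1729 = 645.
x_0 is neither 1 nor 1728, so continue squaring.
x_1 = 645^2 mod 1729 = 1065.
x_2 = 1065^2 mod 1729 = 1.
x_2 = 1 but x_1 ≠ ±1, a nontrivial square root of 1 — 15 is a witness and 1729 is composite.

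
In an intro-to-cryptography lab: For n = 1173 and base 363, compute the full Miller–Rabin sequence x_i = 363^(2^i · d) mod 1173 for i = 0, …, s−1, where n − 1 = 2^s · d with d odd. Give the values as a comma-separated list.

75, 933

n − 1 = 1172 = 2^2 · 293, so s = 2 and d = 293.
x_0 = 363^293 mod 1173 = 75.
x_1 = 75^2 mod 1173 = 933.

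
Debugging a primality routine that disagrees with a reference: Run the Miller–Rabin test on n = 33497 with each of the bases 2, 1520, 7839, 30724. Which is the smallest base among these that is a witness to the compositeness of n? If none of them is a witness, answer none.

2

n − 1 = 33496 = 2^3 · 4187, so s = 3 and d = 4187.
Base 2: x_0 = 2^4187 mod 33497 = 18578. x_0 is neither 1 nor 33496, so continue squaring. x_1 = 18578^2 mod 33497 = 22493. x_2 = 22493^2 mod 33497 = 29858. Reached i = s−1 = 2 without hitting −1: 2 is a Miller–Rabin witness and 33497 is composite.
Base 1520: x_0 = 1520^4187 mod 33497 = 9785. x_0 is neither 1 nor 33496, so continue squaring. x_1 = 9785^2 mod 33497 = 11799. x_2 = 11799^2 mod 33497 = 2869. Reached i = s−1 = 2 without hitting −1: 1520 is a Miller–Rabin witness and 33497 is composite.
Base 7839: x_0 = 7839^4187 mod 33497 = 15131. x_0 is neither 1 nor 33496, so continue squaring. x_1 = 15131^2 mod 33497 = 28663. x_2 = 28663^2 mod 33497 = 20147. Reached i = s−1 = 2 without hitting −1: 7839 is a Miller–Rabin witness and 33497 is composite.
Base 30724: x_0 = 30724^4187 mod 33497 = 21737. x_0 is neither 1 nor 33496, so continue squaring. x_1 = 21737^2 mod 33497 = 21984. x_2 = 21984^2 mod 33497 = 1540. Reached i = s−1 = 2 without hitting −1: 30724 is a Miller–Rabin witness and 33497 is composite.
The smallest witness among the given bases is 2.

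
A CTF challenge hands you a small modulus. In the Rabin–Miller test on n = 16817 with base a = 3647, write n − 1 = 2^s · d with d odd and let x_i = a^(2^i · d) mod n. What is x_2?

n − 1 = 16816 = 2^4 · 1051, so s = 4 and d = 1051.
x_0 = 3647^1051 mod 16817 = 15573.
x_1 = 15573^2 mod 16817 = 372.
x_2 = 372^2 mod 16817 = 3848.

3848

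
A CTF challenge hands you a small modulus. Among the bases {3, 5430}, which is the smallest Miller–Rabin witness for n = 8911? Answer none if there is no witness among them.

n − 1 = 8910 = 2^1 · 4455, so s = 1 and d = 4455.
Base 3: x_0 = 3^4455 mod 8911 = 8910. x_0 = 8910 ≡ −1, so 3 is not a witness.
Base 5430: x_0 = 5430^4455 mod 8911 = 8910. x_0 = 8910 ≡ −1, so 5430 is not a witness.
No listed base is a witness for 8911.

none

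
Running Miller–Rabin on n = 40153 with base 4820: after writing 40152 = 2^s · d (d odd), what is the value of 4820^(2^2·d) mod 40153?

40152

n − 1 = 40152 = 2^3 · 5019, so s = 3 and d = 5019.
Repeated squaring mod 40153: 4820^1 ≡ 4820, 4820^2 ≡ 23966, 4820^4 ≡ 20644, 4820^8 ≡ 30947, 4820^16 ≡ 27606, 4820^32 ≡ 27449, 4820^64 ≡ 16709, 4820^128 ≡ 6872, 4820^256 ≡ 4456, 4820^512 ≡ 20354, 4820^1024 ≡ 26815, 4820^2048 ≡ 24454, 4820^4096 ≡ 39640.
5019 = 4096 + 512 + 256 + 128 + 16 + 8 + 2 + 1, so 4820^5019 ≡ 39640·20354·4456·6872·27606·30947·23966·4820 ≡ 24607 (mod 40153).
x_0 = 24607.
x_1 = 24607^2 mod 40153 = 37362.
x_2 = 37362^2 mod 40153 = 40152.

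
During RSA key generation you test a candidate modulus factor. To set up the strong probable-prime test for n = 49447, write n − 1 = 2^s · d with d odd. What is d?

24723

Halving: 49446 → 24723; 24723 is odd.
So 49446 = 2^1 · 24723.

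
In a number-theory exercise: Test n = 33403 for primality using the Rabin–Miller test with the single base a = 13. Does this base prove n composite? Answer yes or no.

no

n − 1 = 33402 = 2^1 · 16701, so s = 1 and d = 16701.
x_0 = 13^16701 mod 33403 = 33402.
x_0 = 33402 ≡ −1, so 13 is not a witness.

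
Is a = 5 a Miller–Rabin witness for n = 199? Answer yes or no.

n − 1 = 198 = 2^1 · 99, so s = 1 and d = 99.
x_0 = 5^99 mod 199 = 1.
x_0 = 1, so 5 is not a witness.

no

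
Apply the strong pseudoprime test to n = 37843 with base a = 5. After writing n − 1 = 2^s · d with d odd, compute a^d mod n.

n − 1 = 37842 = 2^1 · 18921, so s = 1 and d = 18921.
By repeated squaring, 5^18921 ≡ 5 (mod 37843).

5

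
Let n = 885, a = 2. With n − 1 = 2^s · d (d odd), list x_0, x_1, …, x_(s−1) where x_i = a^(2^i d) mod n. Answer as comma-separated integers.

347, 49

n − 1 = 884 = 2^2 · 221, so s = 2 and d = 221.
x_0 = 2^221 mod 885 = 347.
x_1 = 347^2 mod 885 = 49.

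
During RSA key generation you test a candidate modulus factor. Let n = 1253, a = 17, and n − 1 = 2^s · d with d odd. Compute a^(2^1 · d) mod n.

n − 1 = 1252 = 2^2 · 313, so s = 2 and d = 313.
Repeated squaring mod 1253: 17^1 ≡ 17, 17^2 ≡ 289, 17^4 ≡ 823, 17^8 ≡ 709, 17^16 ≡ 228, 17^32 ≡ 611, 17^64 ≡ 1180, 17^128 ≡ 317, 17^256 ≡ 249.
313 = 256 + 32 + 16 + 8 + 1, so 17^313 ≡ 249·611·228·709·17 ≡ 59 (mod 1253).
x_0 = 59.
x_1 = 59^2 mod 1253 = 975.

975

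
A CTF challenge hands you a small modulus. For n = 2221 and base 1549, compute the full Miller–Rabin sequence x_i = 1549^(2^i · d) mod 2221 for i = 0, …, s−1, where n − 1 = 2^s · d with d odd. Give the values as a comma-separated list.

n − 1 = 2220 = 2^2 · 555, so s = 2 and d = 555.
x_0 = 1549^555 mod 2221 = 1431.
x_1 = 1431^2 mod 2221 = 2220.

1431, 2220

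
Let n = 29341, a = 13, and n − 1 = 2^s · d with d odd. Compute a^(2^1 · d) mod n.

n − 1 = 29340 = 2^2 · 7335, so s = 2 and d = 7335.
x_0 = 13^7335 mod 29341 = 8541.
x_1 = 8541^2 mod 29341 = 6955.

6955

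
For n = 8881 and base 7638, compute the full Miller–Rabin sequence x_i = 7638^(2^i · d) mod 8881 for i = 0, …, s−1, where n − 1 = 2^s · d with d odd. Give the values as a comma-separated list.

3587, 6881, 3550, 361

n − 1 = 8880 = 2^4 · 555, so s = 4 and d = 555.
x_0 = 7638^555 mod 8881 = 3587.
x_1 = 3587^2 mod 8881 = 6881.
x_2 = 6881^2 mod 8881 = 3550.
x_3 = 3550^2 mod 8881 = 361.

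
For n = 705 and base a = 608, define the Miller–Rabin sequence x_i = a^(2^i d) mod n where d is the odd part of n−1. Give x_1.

n − 1 = 704 = 2^6 · 11, so s = 6 and d = 11.
x_0 = 608^11 mod 705 = 137.
x_1 = 137^2 mod 705 = 439.

439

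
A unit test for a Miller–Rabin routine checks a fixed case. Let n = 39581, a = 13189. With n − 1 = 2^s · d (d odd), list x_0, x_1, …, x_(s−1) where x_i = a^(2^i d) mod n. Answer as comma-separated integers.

33540, 39580

n − 1 = 39580 = 2^2 · 9895, so s = 2 and d = 9895.
x_0 = 13189^9895 mod 39581 = 33540.
x_1 = 33540^2 mod 39581 = 39580.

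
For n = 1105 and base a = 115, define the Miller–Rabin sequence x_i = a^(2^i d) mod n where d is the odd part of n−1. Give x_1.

n − 1 = 1104 = 2^4 · 69, so s = 4 and d = 69.
x_0 = 115^69 mod 1105 = 710.
x_1 = 710^2 mod 1105 = 220.

220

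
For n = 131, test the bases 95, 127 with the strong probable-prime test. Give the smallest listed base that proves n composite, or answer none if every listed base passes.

n − 1 = 130 = 2^1 · 65, so s = 1 and d = 65.
Base 95: x_0 = 95^65 mod 131 = 130. x_0 = 130 ≡ −1, so 95 is not a witness.
Base 127: x_0 = 127^65 mod 131 = 130. x_0 = 130 ≡ −1, so 127 is not a witness.
No listed base is a witness for 131.

none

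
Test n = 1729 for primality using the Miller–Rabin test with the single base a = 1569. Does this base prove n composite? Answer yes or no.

no

n − 1 = 1728 = 2^6 · 27, so s = 6 and d = 27.
x_0 = 1569^27 mod 1729 = 1.
x_0 = 1, so 1569 is not a witness.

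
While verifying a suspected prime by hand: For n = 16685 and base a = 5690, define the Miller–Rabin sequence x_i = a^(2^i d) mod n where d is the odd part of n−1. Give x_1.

8680

n − 1 = 16684 = 2^2 · 4171, so s = 2 and d = 4171.
By repeated squaring, 5690^4171 ≡ 15585 (mod 16685).
x_0 = 15585.
x_1 = 15585^2 mod 16685 = 8680.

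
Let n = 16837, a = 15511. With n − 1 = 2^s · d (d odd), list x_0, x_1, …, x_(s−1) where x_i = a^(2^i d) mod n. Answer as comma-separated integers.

11861, 10186

n − 1 = 16836 = 2^2 · 4209, so s = 2 and d = 4209.
x_0 = 15511^4209 mod 16837 = 11861.
x_1 = 11861^2 mod 16837 = 10186.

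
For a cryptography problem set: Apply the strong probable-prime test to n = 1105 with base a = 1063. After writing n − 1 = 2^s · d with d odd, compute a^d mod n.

n − 1 = 1104 = 2^4 · 69, so s = 4 and d = 69.
Repeated squaring mod 1105: 1063^1 ≡ 1063, 1063^2 ≡ 659, 1063^4 ≡ 16, 1063^8 ≡ 256, 1063^16 ≡ 341, 1063^32 ≡ 256, 1063^64 ≡ 341.
69 = 64 + 4 + 1, so 1063^69 ≡ 341·16·1063 ≡ 688 (mod 1105).

688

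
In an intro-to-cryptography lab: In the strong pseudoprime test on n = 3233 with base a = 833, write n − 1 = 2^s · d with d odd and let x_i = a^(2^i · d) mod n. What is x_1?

2427

n − 1 = 3232 = 2^5 · 101, so s = 5 and d = 101.
x_0 = 833^101 mod 3233 = 1191.
x_1 = 1191^2 mod 3233 = 2427.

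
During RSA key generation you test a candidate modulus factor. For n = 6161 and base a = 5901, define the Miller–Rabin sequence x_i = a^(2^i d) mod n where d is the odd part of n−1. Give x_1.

1450

n − 1 = 6160 = 2^4 · 385, so s = 4 and d = 385.
Repeated squaring mod 6161: 5901^1 ≡ 5901, 5901^2 ≡ 5990, 5901^4 ≡ 4597, 5901^8 ≡ 179, 5901^16 ≡ 1236, 5901^32 ≡ 5929, 5901^64 ≡ 4536, 5901^128 ≡ 3717, 5901^256 ≡ 3127.
385 = 256 + 128 + 1, so 5901^385 ≡ 3127·3717·5901 ≡ 5965 (mod 6161).
x_0 = 5965.
x_1 = 5965^2 mod 6161 = 1450.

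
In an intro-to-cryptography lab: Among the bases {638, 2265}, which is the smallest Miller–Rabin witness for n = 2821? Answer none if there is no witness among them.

none

n − 1 = 2820 = 2^2 · 705, so s = 2 and d = 705.
Base 638: x_0 = 638^705 mod 2821 = 1. x_0 = 1, so 638 is not a witness.
Base 2265: x_0 = 2265^705 mod 2821 = 1. x_0 = 1, so 2265 is not a witness.
No listed base is a witness for 2821.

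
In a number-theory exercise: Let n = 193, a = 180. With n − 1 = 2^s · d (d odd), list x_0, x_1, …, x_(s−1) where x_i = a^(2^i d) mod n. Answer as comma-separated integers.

n − 1 = 192 = 2^6 · 3, so s = 6 and d = 3.
x_0 = 180^3 mod 193 = 119.
x_1 = 119^2 mod 193 = 72.
x_2 = 72^2 mod 193 = 166.
x_3 = 166^2 mod 193 = 150.
x_4 = 150^2 mod 193 = 112.
x_5 = 112^2 mod 193 = 192.

119, 72, 166, 150, 112, 192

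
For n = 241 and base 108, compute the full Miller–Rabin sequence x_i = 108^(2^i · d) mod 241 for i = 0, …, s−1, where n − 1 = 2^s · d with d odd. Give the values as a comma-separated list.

n − 1 = 240 = 2^4 · 15, so s = 4 and d = 15.
x_0 = 108^15 mod 241 = 233.
x_1 = 233^2 mod 241 = 64.
x_2 = 64^2 mod 241 = 240.
x_3 = 240^2 mod 241 = 1.

233, 64, 240, 1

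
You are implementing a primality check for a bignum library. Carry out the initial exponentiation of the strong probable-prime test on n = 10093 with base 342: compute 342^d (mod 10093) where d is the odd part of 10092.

2388

n − 1 = 10092 = 2^2 · 2523, so s = 2 and d = 2523.
342^2523 mod 10093 = 2388.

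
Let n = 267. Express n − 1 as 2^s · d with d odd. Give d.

133

Halving: 266 → 133; 133 is odd.
So 266 = 2^1 · 133.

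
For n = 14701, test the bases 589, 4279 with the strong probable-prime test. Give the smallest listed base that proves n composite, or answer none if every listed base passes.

n − 1 = 14700 = 2^2 · 3675, so s = 2 and d = 3675.
Base 589: x_0 = 589^3675 mod 14701 = 9222. x_0 is neither 1 nor 14700, so continue squaring. x_1 = 9222^2 mod 14701 = 14700. x_1 ≡ −1, so 589 is not a witness.
Base 4279: x_0 = 4279^3675 mod 14701 = 10371. x_0 is neither 1 nor 14700, so continue squaring. x_1 = 10371^2 mod 14701 = 5125. Reached i = s−1 = 1 without hitting −1: 4279 is a Miller–Rabin witness and 14701 is composite.
The smallest witness among the given bases is 4279.

4279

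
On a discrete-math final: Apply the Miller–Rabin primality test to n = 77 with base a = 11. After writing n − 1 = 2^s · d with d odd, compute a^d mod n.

n − 1 = 76 = 2^2 · 19, so s = 2 and d = 19.
11^19 mod 77 = 11.

11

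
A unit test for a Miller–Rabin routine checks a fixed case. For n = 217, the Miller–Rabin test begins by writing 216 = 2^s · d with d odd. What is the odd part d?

27

Halving: 216 → 108 → 54 → 27; 27 is odd.
So 216 = 2^3 · 27.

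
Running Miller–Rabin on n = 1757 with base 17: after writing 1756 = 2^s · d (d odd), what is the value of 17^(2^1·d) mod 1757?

n − 1 = 1756 = 2^2 · 439, so s = 2 and d = 439.
x_0 = 17^439 mod 1757 = 514.
x_1 = 514^2 mod 1757 = 646.

646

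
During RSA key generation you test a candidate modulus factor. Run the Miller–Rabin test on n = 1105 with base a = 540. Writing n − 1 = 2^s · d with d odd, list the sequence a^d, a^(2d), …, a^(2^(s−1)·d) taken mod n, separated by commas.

n − 1 = 1104 = 2^4 · 69, so s = 4 and d = 69.
x_0 = 540^69 mod 1105 = 710.
x_1 = 710^2 mod 1105 = 220.
x_2 = 220^2 mod 1105 = 885.
x_3 = 885^2 mod 1105 = 885.

710, 220, 885, 885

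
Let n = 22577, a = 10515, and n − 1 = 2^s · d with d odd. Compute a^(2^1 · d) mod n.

6071

n − 1 = 22576 = 2^4 · 1411, so s = 4 and d = 1411.
Repeated squaring mod 22577: 10515^1 ≡ 10515, 10515^2 ≡ 5656, 10515^4 ≡ 21304, 10515^8 ≡ 17562, 10515^16 ≡ 22024, 10515^32 ≡ 12308, 10515^64 ≡ 17771, 10515^128 ≡ 1365, 10515^256 ≡ 11911, 10515^512 ≡ 20630, 10515^1024 ≡ 20450.
1411 = 1024 + 256 + 128 + 2 + 1, so 10515^1411 ≡ 20450·11911·1365·5656·10515 ≡ 15709 (mod 22577).
x_0 = 15709.
x_1 = 15709^2 mod 22577 = 6071.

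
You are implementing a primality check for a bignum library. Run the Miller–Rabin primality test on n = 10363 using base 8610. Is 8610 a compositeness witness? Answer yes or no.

n − 1 = 10362 = 2^1 · 5181, so s = 1 and d = 5181.
Repeated squaring mod 10363: 8610^1 ≡ 8610, 8610^2 ≡ 5561, 8610^4 ≡ 1529, 8610^8 ≡ 6166, 8610^16 ≡ 8072, 8610^32 ≡ 5003, 8610^64 ≡ 3364, 8610^128 ≡ 100, 8610^256 ≡ 10000, 8610^512 ≡ 7413, 8610^1024 ≡ 7943, 8610^2048 ≡ 1305, 8610^4096 ≡ 3493.
5181 = 4096 + 1024 + 32 + 16 + 8 + 4 + 1, so 8610^5181 ≡ 3493·7943·5003·8072·6166·1529·8610 ≡ 5520 (mod 10363).
x_0 = 8610^5181 mod 10363 = 5520.
x_0 ∉ {1, 10362} and s = 1, so 8610 is a Miller–Rabin witness and 10363 is composite.

yes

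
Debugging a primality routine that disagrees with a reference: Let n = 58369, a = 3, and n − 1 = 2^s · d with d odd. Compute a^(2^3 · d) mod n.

n − 1 = 58368 = 2^10 · 57, so s = 10 and d = 57.
Repeated squaring mod 58369: 3^1 ≡ 3, 3^2 ≡ 9, 3^4 ≡ 81, 3^8 ≡ 6561, 3^16 ≡ 28768, 3^32 ≡ 42142.
57 = 32 + 16 + 8 + 1, so 3^57 ≡ 42142·28768·6561·3 ≡ 42575 (mod 58369).
x_0 = 42575.
x_1 = 42575^2 mod 58369 = 39699.
x_2 = 39699^2 mod 58369 = 47601.
x_3 = 47601^2 mod 58369 = 28990.

28990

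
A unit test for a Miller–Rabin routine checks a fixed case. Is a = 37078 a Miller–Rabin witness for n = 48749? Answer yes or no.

yes

n − 1 = 48748 = 2^2 · 12187, so s = 2 and d = 12187.
x_0 = 37078^12187 mod 48749 = 21809.
x_0 is neither 1 nor 48748, so continue squaring.
x_1 = 21809^2 mod 48749 = 37237.
Reached i = s−1 = 1 without hitting −1: 37078 is a Miller–Rabin witness and 48749 is composite.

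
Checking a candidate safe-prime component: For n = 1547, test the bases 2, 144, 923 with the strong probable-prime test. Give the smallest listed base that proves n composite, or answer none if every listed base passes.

2

n − 1 = 1546 = 2^1 · 773, so s = 1 and d = 773.
Base 2: x_0 = 2^773 mod 1547 = 32. x_0 ∉ {1, 1546} and s = 1, so 2 is a Miller–Rabin witness and 1547 is composite.
Base 144: x_0 = 144^773 mod 1547 = 1080. x_0 ∉ {1, 1546} and s = 1, so 144 is a Miller–Rabin witness and 1547 is composite.
Base 923: x_0 = 923^773 mod 1547 = 286. x_0 ∉ {1, 1546} and s = 1, so 923 is a Miller–Rabin witness and 1547 is composite.
The smallest witness among the given bases is 2.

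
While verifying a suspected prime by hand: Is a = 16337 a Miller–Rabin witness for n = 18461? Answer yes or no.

no

n − 1 = 18460 = 2^2 · 4615, so s = 2 and d = 4615.
Repeated squaring mod 18461: 16337^1 ≡ 16337, 16337^2 ≡ 6892, 16337^4 ≡ 17972, 16337^8 ≡ 17589, 16337^16 ≡ 3483, 16337^32 ≡ 2412, 16337^64 ≡ 2529, 16337^128 ≡ 8335, 16337^256 ≡ 3482, 16337^512 ≡ 13908, 16337^1024 ≡ 16567, 16337^2048 ≡ 5802, 16337^4096 ≡ 8801.
4615 = 4096 + 512 + 4 + 2 + 1, so 16337^4615 ≡ 8801·13908·17972·6892·16337 ≡ 1 (mod 18461).
x_0 = 16337^4615 mod 18461 = 1.
x_0 = 1, so 16337 is not a witness.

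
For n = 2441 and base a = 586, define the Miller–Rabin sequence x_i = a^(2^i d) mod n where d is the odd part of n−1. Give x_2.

1

n − 1 = 2440 = 2^3 · 305, so s = 3 and d = 305.
x_0 = 586^305 mod 2441 = 1.
x_1 = 1^2 mod 2441 = 1.
x_2 = 1^2 mod 2441 = 1.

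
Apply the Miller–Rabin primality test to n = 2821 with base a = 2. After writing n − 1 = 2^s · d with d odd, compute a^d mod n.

n − 1 = 2820 = 2^2 · 705, so s = 2 and d = 705.
2^705 mod 2821 = 2605.

2605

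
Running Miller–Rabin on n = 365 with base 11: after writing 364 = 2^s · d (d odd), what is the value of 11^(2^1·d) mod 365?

171

n − 1 = 364 = 2^2 · 91, so s = 2 and d = 91.
x_0 = 11^91 mod 365 = 141.
x_1 = 141^2 mod 365 = 171.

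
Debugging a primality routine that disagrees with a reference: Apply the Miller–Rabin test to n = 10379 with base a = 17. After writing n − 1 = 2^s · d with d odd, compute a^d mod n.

8119

n − 1 = 10378 = 2^1 · 5189, so s = 1 and d = 5189.
By repeated squaring, 17^5189 ≡ 8119 (mod 10379).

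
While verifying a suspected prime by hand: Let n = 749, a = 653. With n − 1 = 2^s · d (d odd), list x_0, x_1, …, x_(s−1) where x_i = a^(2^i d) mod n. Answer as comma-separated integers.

n − 1 = 748 = 2^2 · 187, so s = 2 and d = 187.
x_0 = 653^187 mod 749 = 156.
x_1 = 156^2 mod 749 = 368.

156, 368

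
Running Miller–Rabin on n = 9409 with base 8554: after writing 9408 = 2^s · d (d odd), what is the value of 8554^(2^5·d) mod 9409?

n − 1 = 9408 = 2^6 · 147, so s = 6 and d = 147.
Repeated squaring mod 9409: 8554^1 ≡ 8554, 8554^2 ≡ 6532, 8554^4 ≡ 6618, 8554^8 ≡ 8438, 8554^16 ≡ 1941, 8554^32 ≡ 3881, 8554^64 ≡ 7761, 8554^128 ≡ 6112.
147 = 128 + 16 + 2 + 1, so 8554^147 ≡ 6112·1941·6532·8554 ≡ 6608 (mod 9409).
x_0 = 6608.
x_1 = 6608^2 mod 9409 = 7904.
x_2 = 7904^2 mod 9409 = 6865.
x_3 = 6865^2 mod 9409 = 7953.
x_4 = 7953^2 mod 9409 = 2911.
x_5 = 2911^2 mod 9409 = 5821.

5821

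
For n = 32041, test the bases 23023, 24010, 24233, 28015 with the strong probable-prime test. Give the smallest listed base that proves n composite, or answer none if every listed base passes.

24010

n − 1 = 32040 = 2^3 · 4005, so s = 3 and d = 4005.
Base 23023: x_0 = 23023^4005 mod 32041 = 32040. x_0 = 32040 ≡ −1, so 23023 is not a witness.
Base 24010: x_0 = 24010^4005 mod 32041 = 25059. x_0 is neither 1 nor 32040, so continue squaring. x_1 = 25059^2 mod 32041 = 13963. x_2 = 13963^2 mod 32041 = 27925. Reached i = s−1 = 2 without hitting −1: 24010 is a Miller–Rabin witness and 32041 is composite.
Base 24233: x_0 = 24233^4005 mod 32041 = 6982. x_0 is neither 1 nor 32040, so continue squaring. x_1 = 6982^2 mod 32041 = 13963. x_2 = 13963^2 mod 32041 = 27925. Reached i = s−1 = 2 without hitting −1: 24233 is a Miller–Rabin witness and 32041 is composite.
Base 28015: x_0 = 28015^4005 mod 32041 = 22732. x_0 is neither 1 nor 32040, so continue squaring. x_1 = 22732^2 mod 32041 = 18617. x_2 = 18617^2 mod 32041 = 5192. Reached i = s−1 = 2 without hitting −1: 28015 is a Miller–Rabin witness and 32041 is composite.
The smallest witness among the given bases is 24010.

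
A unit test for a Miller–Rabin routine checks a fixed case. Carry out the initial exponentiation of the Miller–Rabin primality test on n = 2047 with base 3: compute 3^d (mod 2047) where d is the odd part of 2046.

1565

n − 1 = 2046 = 2^1 · 1023, so s = 1 and d = 1023.
Repeated squaring mod 2047: 3^1 ≡ 3, 3^2 ≡ 9, 3^4 ≡ 81, 3^8 ≡ 420, 3^16 ≡ 358, 3^32 ≡ 1250, 3^64 ≡ 639, 3^128 ≡ 968, 3^256 ≡ 1545, 3^512 ≡ 223.
1023 = 512 + 256 + 128 + 64 + 32 + 16 + 8 + 4 + 2 + 1, so 3^1023 ≡ 223·1545·968·639·1250·358·420·81·9·3 ≡ 1565 (mod 2047).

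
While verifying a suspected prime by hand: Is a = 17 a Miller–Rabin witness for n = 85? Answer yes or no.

n − 1 = 84 = 2^2 · 21, so s = 2 and d = 21.
x_0 = 17^21 mod 85 = 17.
x_0 is neither 1 nor 84, so continue squaring.
x_1 = 17^2 mod 85 = 34.
Reached i = s−1 = 1 without hitting −1: 17 is a Miller–Rabin witness and 85 is composite.

yes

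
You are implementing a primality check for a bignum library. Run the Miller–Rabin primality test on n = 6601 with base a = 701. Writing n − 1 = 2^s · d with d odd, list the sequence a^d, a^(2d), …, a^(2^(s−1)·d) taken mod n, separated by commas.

n − 1 = 6600 = 2^3 · 825, so s = 3 and d = 825.
x_0 = 701^825 mod 6601 = 5657.
x_1 = 5657^2 mod 6601 = 1.
x_2 = 1^2 mod 6601 = 1.

5657, 1, 1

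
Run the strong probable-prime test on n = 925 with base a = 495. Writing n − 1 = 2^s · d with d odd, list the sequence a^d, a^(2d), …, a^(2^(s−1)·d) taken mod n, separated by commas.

n − 1 = 924 = 2^2 · 231, so s = 2 and d = 231.
x_0 = 495^231 mod 925 = 450.
x_1 = 450^2 mod 925 = 850.

450, 850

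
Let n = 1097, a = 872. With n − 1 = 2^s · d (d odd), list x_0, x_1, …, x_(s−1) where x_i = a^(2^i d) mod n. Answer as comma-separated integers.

1096, 1, 1

n − 1 = 1096 = 2^3 · 137, so s = 3 and d = 137.
x_0 = 872^137 mod 1097 = 1096.
x_1 = 1096^2 mod 1097 = 1.
x_2 = 1^2 mod 1097 = 1.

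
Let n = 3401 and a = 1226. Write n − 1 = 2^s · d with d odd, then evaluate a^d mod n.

223

n − 1 = 3400 = 2^3 · 425, so s = 3 and d = 425.
1226^425 mod 3401 = 223.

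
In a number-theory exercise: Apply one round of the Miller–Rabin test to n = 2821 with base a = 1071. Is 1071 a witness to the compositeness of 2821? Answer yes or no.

yes

n − 1 = 2820 = 2^2 · 705, so s = 2 and d = 705.
x_0 = 1071^705 mod 2821 = 1890.
x_0 is neither 1 nor 2820, so continue squaring.
x_1 = 1890^2 mod 2821 = 714.
Reached i = s−1 = 1 without hitting −1: 1071 is a Miller–Rabin witness and 2821 is composite.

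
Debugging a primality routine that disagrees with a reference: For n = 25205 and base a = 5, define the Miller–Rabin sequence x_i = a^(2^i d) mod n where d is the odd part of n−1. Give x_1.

11385

n − 1 = 25204 = 2^2 · 6301, so s = 2 and d = 6301.
x_0 = 5^6301 mod 25205 = 21305.
x_1 = 21305^2 mod 25205 = 11385.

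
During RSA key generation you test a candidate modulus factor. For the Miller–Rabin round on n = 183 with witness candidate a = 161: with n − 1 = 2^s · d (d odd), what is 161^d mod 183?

n − 1 = 182 = 2^1 · 91, so s = 1 and d = 91.
Repeated squaring mod 183: 161^1 ≡ 161, 161^2 ≡ 118, 161^4 ≡ 16, 161^8 ≡ 73, 161^16 ≡ 22, 161^32 ≡ 118, 161^64 ≡ 16.
91 = 64 + 16 + 8 + 2 + 1, so 161^91 ≡ 16·22·73·118·161 ≡ 161 (mod 183).

161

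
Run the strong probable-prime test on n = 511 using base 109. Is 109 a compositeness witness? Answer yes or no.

n − 1 = 510 = 2^1 · 255, so s = 1 and d = 255.
x_0 = 109^255 mod 511 = 155.
x_0 ∉ {1, 510} and s = 1, so 109 is a Miller–Rabin witness and 511 is composite.

yes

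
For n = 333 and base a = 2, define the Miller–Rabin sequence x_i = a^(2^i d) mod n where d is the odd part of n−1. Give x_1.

169

n − 1 = 332 = 2^2 · 83, so s = 2 and d = 83.
x_0 = 2^83 mod 333 = 50.
x_1 = 50^2 mod 333 = 169.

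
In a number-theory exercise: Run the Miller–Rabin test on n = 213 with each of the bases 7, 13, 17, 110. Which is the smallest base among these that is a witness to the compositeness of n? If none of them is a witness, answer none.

7

n − 1 = 212 = 2^2 · 53, so s = 2 and d = 53.
Base 7: x_0 = 7^53 mod 213 = 205. x_0 is neither 1 nor 212, so continue squaring. x_1 = 205^2 mod 213 = 64. Reached i = s−1 = 1 without hitting −1: 7 is a Miller–Rabin witness and 213 is composite.
Base 13: x_0 = 13^53 mod 213 = 22. x_0 is neither 1 nor 212, so continue squaring. x_1 = 22^2 mod 213 = 58. Reached i = s−1 = 1 without hitting −1: 13 is a Miller–Rabin witness and 213 is composite.
Base 17: x_0 = 17^53 mod 213 = 14. x_0 is neither 1 nor 212, so continue squaring. x_1 = 14^2 mod 213 = 196. Reached i = s−1 = 1 without hitting −1: 17 is a Miller–Rabin witness and 213 is composite.
Base 110: x_0 = 110^53 mod 213 = 23. x_0 is neither 1 nor 212, so continue squaring. x_1 = 23^2 mod 213 = 103. Reached i = s−1 = 1 without hitting −1: 110 is a Miller–Rabin witness and 213 is composite.
The smallest witness among the given bases is 7.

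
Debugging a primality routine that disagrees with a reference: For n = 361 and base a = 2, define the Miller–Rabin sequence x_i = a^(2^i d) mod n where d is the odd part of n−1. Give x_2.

210

n − 1 = 360 = 2^3 · 45, so s = 3 and d = 45.
x_0 = 2^45 mod 361 = 37.
x_1 = 37^2 mod 361 = 286.
x_2 = 286^2 mod 361 = 210.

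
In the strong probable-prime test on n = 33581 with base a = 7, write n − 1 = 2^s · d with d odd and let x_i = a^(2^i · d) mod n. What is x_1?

1

n − 1 = 33580 = 2^2 · 8395, so s = 2 and d = 8395.
x_0 = 7^8395 mod 33581 = 1.
x_1 = 1^2 mod 33581 = 1.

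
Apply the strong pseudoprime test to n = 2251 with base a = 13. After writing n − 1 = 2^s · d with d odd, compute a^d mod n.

n − 1 = 2250 = 2^1 · 1125, so s = 1 and d = 1125.
Repeated squaring mod 2251: 13^1 ≡ 13, 13^2 ≡ 169, 13^4 ≡ 1549, 13^8 ≡ 2086, 13^16 ≡ 213, 13^32 ≡ 349, 13^64 ≡ 247, 13^128 ≡ 232, 13^256 ≡ 2051, 13^512 ≡ 1733, 13^1024 ≡ 455.
1125 = 1024 + 64 + 32 + 4 + 1, so 13^1125 ≡ 455·247·349·1549·13 ≡ 2250 (mod 2251).

2250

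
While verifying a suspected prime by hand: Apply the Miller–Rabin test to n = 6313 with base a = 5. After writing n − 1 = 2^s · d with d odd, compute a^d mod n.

285

n − 1 = 6312 = 2^3 · 789, so s = 3 and d = 789.
5^789 mod 6313 = 285.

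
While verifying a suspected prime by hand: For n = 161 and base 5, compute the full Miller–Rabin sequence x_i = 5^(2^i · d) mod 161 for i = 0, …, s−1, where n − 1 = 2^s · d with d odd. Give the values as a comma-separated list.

66, 9, 81, 121, 151

n − 1 = 160 = 2^5 · 5, so s = 5 and d = 5.
x_0 = 5^5 mod 161 = 66.
x_1 = 66^2 mod 161 = 9.
x_2 = 9^2 mod 161 = 81.
x_3 = 81^2 mod 161 = 121.
x_4 = 121^2 mod 161 = 151.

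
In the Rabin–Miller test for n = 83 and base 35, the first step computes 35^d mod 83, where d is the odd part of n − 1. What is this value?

n − 1 = 82 = 2^1 · 41, so s = 1 and d = 41.
Repeated squaring mod 83: 35^1 ≡ 35, 35^2 ≡ 63, 35^4 ≡ 68, 35^8 ≡ 59, 35^16 ≡ 78, 35^32 ≡ 25.
41 = 32 + 8 + 1, so 35^41 ≡ 25·59·35 ≡ 82 (mod 83).

82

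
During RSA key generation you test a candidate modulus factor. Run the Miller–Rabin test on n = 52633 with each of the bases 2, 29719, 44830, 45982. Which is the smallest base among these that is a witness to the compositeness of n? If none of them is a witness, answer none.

n − 1 = 52632 = 2^3 · 6579, so s = 3 and d = 6579.
Base 2: x_0 = 2^6579 mod 52633 = 1. x_0 = 1, so 2 is not a witness.
Base 29719: x_0 = 29719^6579 mod 52633 = 1. x_0 = 1, so 29719 is not a witness.
Base 44830: x_0 = 44830^6579 mod 52633 = 1. x_0 = 1, so 44830 is not a witness.
Base 45982: x_0 = 45982^6579 mod 52633 = 52632. x_0 = 52632 ≡ −1, so 45982 is not a witness.
No listed base is a witness for 52633.

none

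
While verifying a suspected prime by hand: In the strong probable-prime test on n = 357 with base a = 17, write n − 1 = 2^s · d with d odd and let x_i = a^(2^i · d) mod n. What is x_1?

n − 1 = 356 = 2^2 · 89, so s = 2 and d = 89.
Repeated squaring mod 357: 17^1 ≡ 17, 17^2 ≡ 289, 17^4 ≡ 340, 17^8 ≡ 289, 17^16 ≡ 340, 17^32 ≡ 289, 17^64 ≡ 340.
89 = 64 + 16 + 8 + 1, so 17^89 ≡ 340·340·289·17 ≡ 68 (mod 357).
x_0 = 68.
x_1 = 68^2 mod 357 = 340.

340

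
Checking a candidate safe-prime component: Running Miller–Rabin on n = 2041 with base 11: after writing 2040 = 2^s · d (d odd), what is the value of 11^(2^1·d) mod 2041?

389

n − 1 = 2040 = 2^3 · 255, so s = 3 and d = 255.
x_0 = 11^255 mod 2041 = 1773.
x_1 = 1773^2 mod 2041 = 389.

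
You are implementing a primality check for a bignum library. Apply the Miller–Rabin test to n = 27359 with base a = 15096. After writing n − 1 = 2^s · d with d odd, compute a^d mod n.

10026

n − 1 = 27358 = 2^1 · 13679, so s = 1 and d = 13679.
Repeated squaring mod 27359: 15096^1 ≡ 15096, 15096^2 ≡ 16105, 15096^4 ≡ 7705, 15096^8 ≡ 25354, 15096^16 ≡ 25611, 15096^32 ≡ 18655, 15096^64 ≡ 2545, 15096^128 ≡ 20301, 15096^256 ≡ 21984, 15096^512 ≡ 26880, 15096^1024 ≡ 10569, 15096^2048 ≡ 24323, 15096^4096 ≡ 24672, 15096^8192 ≡ 24552.
13679 = 8192 + 4096 + 1024 + 256 + 64 + 32 + 8 + 4 + 2 + 1, so 15096^13679 ≡ 24552·24672·10569·21984·2545·18655·25354·7705·16105·15096 ≡ 10026 (mod 27359).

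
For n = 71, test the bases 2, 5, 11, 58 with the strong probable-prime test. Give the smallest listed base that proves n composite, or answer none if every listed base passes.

none

n − 1 = 70 = 2^1 · 35, so s = 1 and d = 35.
Base 2: x_0 = 2^35 mod 71 = 1. x_0 = 1, so 2 is not a witness.
Base 5: x_0 = 5^35 mod 71 = 1. x_0 = 1, so 5 is not a witness.
Base 11: x_0 = 11^35 mod 71 = 70. x_0 = 70 ≡ −1, so 11 is not a witness.
Base 58: x_0 = 58^35 mod 71 = 1. x_0 = 1, so 58 is not a witness.
No listed base is a witness for 71.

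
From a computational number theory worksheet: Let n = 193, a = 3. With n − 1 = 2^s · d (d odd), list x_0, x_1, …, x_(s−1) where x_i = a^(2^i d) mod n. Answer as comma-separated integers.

27, 150, 112, 192, 1, 1

n − 1 = 192 = 2^6 · 3, so s = 6 and d = 3.
x_0 = 3^3 mod 193 = 27.
x_1 = 27^2 mod 193 = 150.
x_2 = 150^2 mod 193 = 112.
x_3 = 112^2 mod 193 = 192.
x_4 = 192^2 mod 193 = 1.
x_5 = 1^2 mod 193 = 1.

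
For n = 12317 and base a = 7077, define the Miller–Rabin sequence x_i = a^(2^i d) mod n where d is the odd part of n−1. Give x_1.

8457

n − 1 = 12316 = 2^2 · 3079, so s = 2 and d = 3079.
x_0 = 7077^3079 mod 12317 = 8510.
x_1 = 8510^2 mod 12317 = 8457.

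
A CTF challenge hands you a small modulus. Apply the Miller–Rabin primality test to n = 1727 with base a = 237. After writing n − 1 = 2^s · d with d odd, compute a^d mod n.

n − 1 = 1726 = 2^1 · 863, so s = 1 and d = 863.
237^863 mod 1727 = 1008.

1008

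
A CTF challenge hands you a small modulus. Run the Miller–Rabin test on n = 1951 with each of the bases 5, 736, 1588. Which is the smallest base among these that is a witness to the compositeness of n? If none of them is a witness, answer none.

n − 1 = 1950 = 2^1 · 975, so s = 1 and d = 975.
Base 5: x_0 = 5^975 mod 1951 = 1. x_0 = 1, so 5 is not a witness.
Base 736: x_0 = 736^975 mod 1951 = 1. x_0 = 1, so 736 is not a witness.
Base 1588: x_0 = 1588^975 mod 1951 = 1. x_0 = 1, so 1588 is not a witness.
No listed base is a witness for 1951.

none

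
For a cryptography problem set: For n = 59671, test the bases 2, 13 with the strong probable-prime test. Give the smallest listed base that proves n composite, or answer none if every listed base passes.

none

n − 1 = 59670 = 2^1 · 29835, so s = 1 and d = 29835.
Base 2: x_0 = 2^29835 mod 59671 = 1. x_0 = 1, so 2 is not a witness.
Base 13: x_0 = 13^29835 mod 59671 = 1. x_0 = 1, so 13 is not a witness.
No listed base is a witness for 59671.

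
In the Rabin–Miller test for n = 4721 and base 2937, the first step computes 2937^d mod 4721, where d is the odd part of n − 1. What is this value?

n − 1 = 4720 = 2^4 · 295, so s = 4 and d = 295.
By repeated squaring, 2937^295 ≡ 2950 (mod 4721).

2950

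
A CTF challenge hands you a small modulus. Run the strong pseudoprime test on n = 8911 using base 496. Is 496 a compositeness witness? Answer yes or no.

no

n − 1 = 8910 = 2^1 · 4455, so s = 1 and d = 4455.
x_0 = 496^4455 mod 8911 = 8910.
x_0 = 8910 ≡ −1, so 496 is not a witness.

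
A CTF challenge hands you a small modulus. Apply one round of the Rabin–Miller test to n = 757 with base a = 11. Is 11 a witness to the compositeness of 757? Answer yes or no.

n − 1 = 756 = 2^2 · 189, so s = 2 and d = 189.
x_0 = 11^189 mod 757 = 1.
x_0 = 1, so 11 is not a witness.

no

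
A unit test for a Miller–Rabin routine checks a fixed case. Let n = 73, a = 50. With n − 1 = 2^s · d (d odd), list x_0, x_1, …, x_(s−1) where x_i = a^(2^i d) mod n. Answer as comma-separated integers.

n − 1 = 72 = 2^3 · 9, so s = 3 and d = 9.
x_0 = 50^9 mod 73 = 27.
x_1 = 27^2 mod 73 = 72.
x_2 = 72^2 mod 73 = 1.

27, 72, 1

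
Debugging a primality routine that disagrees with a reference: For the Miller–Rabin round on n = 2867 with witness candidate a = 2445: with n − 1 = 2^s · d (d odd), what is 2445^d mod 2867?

2398

n − 1 = 2866 = 2^1 · 1433, so s = 1 and d = 1433.
2445^1433 mod 2867 = 2398.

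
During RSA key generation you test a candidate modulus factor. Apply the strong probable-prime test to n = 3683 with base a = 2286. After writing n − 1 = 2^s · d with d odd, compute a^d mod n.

1016

n − 1 = 3682 = 2^1 · 1841, so s = 1 and d = 1841.
2286^1841 mod 3683 = 1016.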